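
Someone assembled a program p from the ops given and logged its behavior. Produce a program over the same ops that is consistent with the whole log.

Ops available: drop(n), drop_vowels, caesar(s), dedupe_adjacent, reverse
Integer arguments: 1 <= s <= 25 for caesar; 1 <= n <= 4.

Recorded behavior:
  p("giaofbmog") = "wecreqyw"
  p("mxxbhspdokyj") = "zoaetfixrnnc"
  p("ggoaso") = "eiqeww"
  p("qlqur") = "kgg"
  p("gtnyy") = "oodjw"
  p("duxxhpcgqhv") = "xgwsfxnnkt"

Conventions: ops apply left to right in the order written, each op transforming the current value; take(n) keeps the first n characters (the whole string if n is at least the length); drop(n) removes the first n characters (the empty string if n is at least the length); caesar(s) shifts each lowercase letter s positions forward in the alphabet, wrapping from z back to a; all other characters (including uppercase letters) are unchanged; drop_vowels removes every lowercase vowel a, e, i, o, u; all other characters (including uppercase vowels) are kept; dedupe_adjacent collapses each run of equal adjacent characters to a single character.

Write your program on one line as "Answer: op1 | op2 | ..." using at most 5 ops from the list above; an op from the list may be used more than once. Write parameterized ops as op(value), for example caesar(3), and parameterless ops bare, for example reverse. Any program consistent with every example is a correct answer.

caesar(17) | caesar(18) | drop_vowels | caesar(7) | reverse

Check, running the answer program on each example:
  "giaofbmog" -> "xzrfwsdfx" -> "prjxokvxp" -> "prjxkvxp" -> "wyqercew" -> "wecreqyw"
  "mxxbhspdokyj" -> "doosyjgufbpa" -> "vggkqbymxths" -> "vggkqbymxths" -> "cnnrxifteaoz" -> "zoaetfixrnnc"
  "ggoaso" -> "xxfrjf" -> "ppxjbx" -> "ppxjbx" -> "wweqie" -> "eiqeww"
  "qlqur" -> "hchli" -> "zuzda" -> "zzd" -> "ggk" -> "kgg"
  "gtnyy" -> "xkepp" -> "pcwhh" -> "pcwhh" -> "wjdoo" -> "oodjw"
  "duxxhpcgqhv" -> "ulooygtxhym" -> "mdggqylpzqe" -> "mdggqylpzq" -> "tknnxfswgx" -> "xgwsfxnnkt"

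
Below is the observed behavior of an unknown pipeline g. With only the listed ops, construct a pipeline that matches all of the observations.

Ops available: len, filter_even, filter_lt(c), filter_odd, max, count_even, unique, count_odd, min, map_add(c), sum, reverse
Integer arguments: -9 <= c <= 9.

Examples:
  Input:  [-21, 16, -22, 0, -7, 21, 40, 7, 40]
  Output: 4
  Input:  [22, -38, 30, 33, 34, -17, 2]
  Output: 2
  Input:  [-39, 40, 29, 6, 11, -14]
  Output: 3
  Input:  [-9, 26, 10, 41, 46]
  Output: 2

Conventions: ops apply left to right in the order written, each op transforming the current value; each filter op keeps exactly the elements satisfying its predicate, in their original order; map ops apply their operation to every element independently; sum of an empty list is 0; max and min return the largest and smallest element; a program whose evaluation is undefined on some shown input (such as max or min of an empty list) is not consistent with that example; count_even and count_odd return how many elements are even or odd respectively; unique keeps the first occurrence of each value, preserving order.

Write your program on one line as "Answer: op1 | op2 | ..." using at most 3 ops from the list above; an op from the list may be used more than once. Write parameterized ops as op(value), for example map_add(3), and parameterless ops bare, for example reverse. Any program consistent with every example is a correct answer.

filter_odd | len

Check, running the answer program on each example:
  [-21, 16, -22, 0, -7, 21, 40, 7, 40] -> [-21, -7, 21, 7] -> 4
  [22, -38, 30, 33, 34, -17, 2] -> [33, -17] -> 2
  [-39, 40, 29, 6, 11, -14] -> [-39, 29, 11] -> 3
  [-9, 26, 10, 41, 46] -> [-9, 41] -> 2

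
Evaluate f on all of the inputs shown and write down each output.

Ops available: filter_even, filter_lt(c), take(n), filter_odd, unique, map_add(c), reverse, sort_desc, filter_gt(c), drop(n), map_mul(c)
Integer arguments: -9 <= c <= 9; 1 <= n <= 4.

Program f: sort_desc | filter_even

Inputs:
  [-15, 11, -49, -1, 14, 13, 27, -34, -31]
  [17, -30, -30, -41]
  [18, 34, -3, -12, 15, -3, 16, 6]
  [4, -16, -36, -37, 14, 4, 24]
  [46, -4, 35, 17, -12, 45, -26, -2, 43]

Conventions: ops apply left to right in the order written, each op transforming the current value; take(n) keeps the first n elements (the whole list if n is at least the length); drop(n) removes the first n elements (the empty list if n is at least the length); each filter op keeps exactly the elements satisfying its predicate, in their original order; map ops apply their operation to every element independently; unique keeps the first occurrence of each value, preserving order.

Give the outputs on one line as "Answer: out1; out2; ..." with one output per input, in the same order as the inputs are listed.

Execution, op by op:
  [-15, 11, -49, -1, 14, 13, 27, -34, -31] -> [27, 14, 13, 11, -1, -15, -31, -34, -49] -> [14, -34]
  [17, -30, -30, -41] -> [17, -30, -30, -41] -> [-30, -30]
  [18, 34, -3, -12, 15, -3, 16, 6] -> [34, 18, 16, 15, 6, -3, -3, -12] -> [34, 18, 16, 6, -12]
  [4, -16, -36, -37, 14, 4, 24] -> [24, 14, 4, 4, -16, -36, -37] -> [24, 14, 4, 4, -16, -36]
  [46, -4, 35, 17, -12, 45, -26, -2, 43] -> [46, 45, 43, 35, 17, -2, -4, -12, -26] -> [46, -2, -4, -12, -26]

[14, -34]; [-30, -30]; [34, 18, 16, 6, -12]; [24, 14, 4, 4, -16, -36]; [46, -2, -4, -12, -26]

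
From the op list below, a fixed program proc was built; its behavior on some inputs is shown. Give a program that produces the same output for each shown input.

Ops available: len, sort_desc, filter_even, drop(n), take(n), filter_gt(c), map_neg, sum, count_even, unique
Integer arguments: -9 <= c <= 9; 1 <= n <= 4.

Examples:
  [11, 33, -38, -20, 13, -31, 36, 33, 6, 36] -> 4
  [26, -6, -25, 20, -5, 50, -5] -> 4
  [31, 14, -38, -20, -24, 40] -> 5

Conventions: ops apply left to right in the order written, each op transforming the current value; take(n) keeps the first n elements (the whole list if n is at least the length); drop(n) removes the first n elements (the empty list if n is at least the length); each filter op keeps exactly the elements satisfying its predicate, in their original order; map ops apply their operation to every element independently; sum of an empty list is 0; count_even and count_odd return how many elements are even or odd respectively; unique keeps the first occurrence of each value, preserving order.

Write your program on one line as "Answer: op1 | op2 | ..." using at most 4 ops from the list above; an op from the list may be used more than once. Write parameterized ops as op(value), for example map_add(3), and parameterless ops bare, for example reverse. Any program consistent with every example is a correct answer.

sort_desc | unique | count_even

Check, running the answer program on each example:
  [11, 33, -38, -20, 13, -31, 36, 33, 6, 36] -> [36, 36, 33, 33, 13, 11, 6, -20, -31, -38] -> [36, 33, 13, 11, 6, -20, -31, -38] -> 4
  [26, -6, -25, 20, -5, 50, -5] -> [50, 26, 20, -5, -5, -6, -25] -> [50, 26, 20, -5, -6, -25] -> 4
  [31, 14, -38, -20, -24, 40] -> [40, 31, 14, -20, -24, -38] -> [40, 31, 14, -20, -24, -38] -> 5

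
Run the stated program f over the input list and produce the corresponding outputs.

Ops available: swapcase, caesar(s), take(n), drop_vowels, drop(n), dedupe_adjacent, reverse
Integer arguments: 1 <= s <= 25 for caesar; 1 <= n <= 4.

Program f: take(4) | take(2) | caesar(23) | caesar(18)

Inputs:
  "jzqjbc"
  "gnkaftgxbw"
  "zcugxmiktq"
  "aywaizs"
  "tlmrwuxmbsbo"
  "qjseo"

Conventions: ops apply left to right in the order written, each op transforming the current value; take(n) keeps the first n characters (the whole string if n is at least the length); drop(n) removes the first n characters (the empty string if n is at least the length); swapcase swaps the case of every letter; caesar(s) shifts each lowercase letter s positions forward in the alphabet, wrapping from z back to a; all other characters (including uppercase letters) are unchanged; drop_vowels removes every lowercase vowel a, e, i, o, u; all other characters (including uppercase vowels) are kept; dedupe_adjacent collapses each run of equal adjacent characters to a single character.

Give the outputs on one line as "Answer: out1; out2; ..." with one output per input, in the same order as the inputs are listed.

Execution, op by op:
  "jzqjbc" -> "jzqj" -> "jz" -> "gw" -> "yo"
  "gnkaftgxbw" -> "gnka" -> "gn" -> "dk" -> "vc"
  "zcugxmiktq" -> "zcug" -> "zc" -> "wz" -> "or"
  "aywaizs" -> "aywa" -> "ay" -> "xv" -> "pn"
  "tlmrwuxmbsbo" -> "tlmr" -> "tl" -> "qi" -> "ia"
  "qjseo" -> "qjse" -> "qj" -> "ng" -> "fy"

"yo"; "vc"; "or"; "pn"; "ia"; "fy"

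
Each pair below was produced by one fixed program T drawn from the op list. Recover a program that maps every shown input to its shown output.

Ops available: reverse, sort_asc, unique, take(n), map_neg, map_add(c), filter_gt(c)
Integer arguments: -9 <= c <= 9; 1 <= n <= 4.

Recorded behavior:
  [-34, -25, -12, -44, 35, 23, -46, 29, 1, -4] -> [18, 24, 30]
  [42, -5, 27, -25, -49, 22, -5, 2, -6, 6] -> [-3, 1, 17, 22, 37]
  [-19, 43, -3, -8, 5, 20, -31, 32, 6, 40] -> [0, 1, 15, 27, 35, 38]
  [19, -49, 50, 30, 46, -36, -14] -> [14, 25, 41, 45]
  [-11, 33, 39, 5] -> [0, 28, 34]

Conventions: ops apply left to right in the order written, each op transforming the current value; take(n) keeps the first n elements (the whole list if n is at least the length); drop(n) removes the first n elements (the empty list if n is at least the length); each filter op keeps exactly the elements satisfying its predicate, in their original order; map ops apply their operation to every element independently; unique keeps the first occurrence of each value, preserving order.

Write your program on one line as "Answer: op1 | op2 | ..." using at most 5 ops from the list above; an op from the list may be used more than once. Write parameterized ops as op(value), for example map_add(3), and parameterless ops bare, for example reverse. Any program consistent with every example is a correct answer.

unique | map_add(-5) | sort_asc | filter_gt(-4)

Check, running the answer program on each example:
  [-34, -25, -12, -44, 35, 23, -46, 29, 1, -4] -> [-34, -25, -12, -44, 35, 23, -46, 29, 1, -4] -> [-39, -30, -17, -49, 30, 18, -51, 24, -4, -9] -> [-51, -49, -39, -30, -17, -9, -4, 18, 24, 30] -> [18, 24, 30]
  [42, -5, 27, -25, -49, 22, -5, 2, -6, 6] -> [42, -5, 27, -25, -49, 22, 2, -6, 6] -> [37, -10, 22, -30, -54, 17, -3, -11, 1] -> [-54, -30, -11, -10, -3, 1, 17, 22, 37] -> [-3, 1, 17, 22, 37]
  [-19, 43, -3, -8, 5, 20, -31, 32, 6, 40] -> [-19, 43, -3, -8, 5, 20, -31, 32, 6, 40] -> [-24, 38, -8, -13, 0, 15, -36, 27, 1, 35] -> [-36, -24, -13, -8, 0, 1, 15, 27, 35, 38] -> [0, 1, 15, 27, 35, 38]
  [19, -49, 50, 30, 46, -36, -14] -> [19, -49, 50, 30, 46, -36, -14] -> [14, -54, 45, 25, 41, -41, -19] -> [-54, -41, -19, 14, 25, 41, 45] -> [14, 25, 41, 45]
  [-11, 33, 39, 5] -> [-11, 33, 39, 5] -> [-16, 28, 34, 0] -> [-16, 0, 28, 34] -> [0, 28, 34]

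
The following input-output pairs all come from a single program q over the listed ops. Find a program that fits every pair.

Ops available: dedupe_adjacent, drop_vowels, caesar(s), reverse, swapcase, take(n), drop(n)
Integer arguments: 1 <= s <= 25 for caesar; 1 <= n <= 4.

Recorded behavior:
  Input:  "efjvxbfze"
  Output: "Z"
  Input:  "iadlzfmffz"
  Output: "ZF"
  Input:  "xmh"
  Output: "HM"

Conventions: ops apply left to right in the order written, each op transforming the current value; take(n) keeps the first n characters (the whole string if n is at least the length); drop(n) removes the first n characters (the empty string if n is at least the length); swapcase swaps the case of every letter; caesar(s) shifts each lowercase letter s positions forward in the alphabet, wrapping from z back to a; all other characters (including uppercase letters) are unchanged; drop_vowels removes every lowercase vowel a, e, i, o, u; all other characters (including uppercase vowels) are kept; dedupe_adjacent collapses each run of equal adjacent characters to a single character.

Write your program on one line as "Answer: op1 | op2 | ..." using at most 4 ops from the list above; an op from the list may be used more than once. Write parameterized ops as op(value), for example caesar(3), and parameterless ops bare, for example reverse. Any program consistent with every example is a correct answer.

reverse | take(2) | drop_vowels | swapcase

Check, running the answer program on each example:
  "efjvxbfze" -> "ezfbxvjfe" -> "ez" -> "z" -> "Z"
  "iadlzfmffz" -> "zffmfzldai" -> "zf" -> "zf" -> "ZF"
  "xmh" -> "hmx" -> "hm" -> "hm" -> "HM"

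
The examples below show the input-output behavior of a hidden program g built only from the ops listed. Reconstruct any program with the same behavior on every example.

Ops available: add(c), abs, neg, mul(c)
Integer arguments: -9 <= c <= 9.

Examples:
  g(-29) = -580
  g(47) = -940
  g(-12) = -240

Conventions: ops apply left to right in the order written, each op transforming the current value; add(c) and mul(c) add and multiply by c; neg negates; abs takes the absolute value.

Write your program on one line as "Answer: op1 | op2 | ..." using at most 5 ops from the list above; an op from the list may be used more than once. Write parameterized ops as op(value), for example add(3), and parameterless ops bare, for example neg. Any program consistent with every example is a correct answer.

mul(4) | mul(-5) | mul(-1) | abs | neg

Check, running the answer program on each example:
  -29 -> -116 -> 580 -> -580 -> 580 -> -580
  47 -> 188 -> -940 -> 940 -> 940 -> -940
  -12 -> -48 -> 240 -> -240 -> 240 -> -240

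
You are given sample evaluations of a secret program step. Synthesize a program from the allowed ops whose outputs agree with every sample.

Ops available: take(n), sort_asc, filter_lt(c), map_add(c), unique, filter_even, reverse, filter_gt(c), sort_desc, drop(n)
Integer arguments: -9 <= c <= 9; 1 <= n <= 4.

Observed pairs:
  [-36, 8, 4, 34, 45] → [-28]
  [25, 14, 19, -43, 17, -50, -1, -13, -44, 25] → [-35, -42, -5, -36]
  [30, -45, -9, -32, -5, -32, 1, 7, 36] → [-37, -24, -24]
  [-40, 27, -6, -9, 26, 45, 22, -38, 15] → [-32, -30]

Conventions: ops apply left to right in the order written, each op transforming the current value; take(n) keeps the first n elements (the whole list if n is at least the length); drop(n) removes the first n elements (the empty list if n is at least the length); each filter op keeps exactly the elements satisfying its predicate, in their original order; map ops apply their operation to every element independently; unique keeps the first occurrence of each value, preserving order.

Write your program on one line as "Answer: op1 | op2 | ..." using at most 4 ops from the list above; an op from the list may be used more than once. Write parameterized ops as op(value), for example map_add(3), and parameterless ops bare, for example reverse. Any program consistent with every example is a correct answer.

map_add(8) | reverse | filter_lt(-4) | reverse

Check, running the answer program on each example:
  [-36, 8, 4, 34, 45] -> [-28, 16, 12, 42, 53] -> [53, 42, 12, 16, -28] -> [-28] -> [-28]
  [25, 14, 19, -43, 17, -50, -1, -13, -44, 25] -> [33, 22, 27, -35, 25, -42, 7, -5, -36, 33] -> [33, -36, -5, 7, -42, 25, -35, 27, 22, 33] -> [-36, -5, -42, -35] -> [-35, -42, -5, -36]
  [30, -45, -9, -32, -5, -32, 1, 7, 36] -> [38, -37, -1, -24, 3, -24, 9, 15, 44] -> [44, 15, 9, -24, 3, -24, -1, -37, 38] -> [-24, -24, -37] -> [-37, -24, -24]
  [-40, 27, -6, -9, 26, 45, 22, -38, 15] -> [-32, 35, 2, -1, 34, 53, 30, -30, 23] -> [23, -30, 30, 53, 34, -1, 2, 35, -32] -> [-30, -32] -> [-32, -30]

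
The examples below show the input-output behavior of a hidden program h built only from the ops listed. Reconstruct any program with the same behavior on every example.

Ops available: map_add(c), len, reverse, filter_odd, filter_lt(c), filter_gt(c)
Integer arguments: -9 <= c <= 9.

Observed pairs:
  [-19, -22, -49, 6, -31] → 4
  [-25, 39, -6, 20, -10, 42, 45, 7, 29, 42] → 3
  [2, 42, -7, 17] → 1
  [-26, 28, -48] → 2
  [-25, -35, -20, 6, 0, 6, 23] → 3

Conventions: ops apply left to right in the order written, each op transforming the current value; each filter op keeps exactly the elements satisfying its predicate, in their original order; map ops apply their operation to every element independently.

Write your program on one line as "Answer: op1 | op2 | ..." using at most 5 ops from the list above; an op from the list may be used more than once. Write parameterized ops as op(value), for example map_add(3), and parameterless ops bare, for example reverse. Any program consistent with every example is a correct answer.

map_add(-6) | map_add(-1) | filter_lt(-9) | len

Check, running the answer program on each example:
  [-19, -22, -49, 6, -31] -> [-25, -28, -55, 0, -37] -> [-26, -29, -56, -1, -38] -> [-26, -29, -56, -38] -> 4
  [-25, 39, -6, 20, -10, 42, 45, 7, 29, 42] -> [-31, 33, -12, 14, -16, 36, 39, 1, 23, 36] -> [-32, 32, -13, 13, -17, 35, 38, 0, 22, 35] -> [-32, -13, -17] -> 3
  [2, 42, -7, 17] -> [-4, 36, -13, 11] -> [-5, 35, -14, 10] -> [-14] -> 1
  [-26, 28, -48] -> [-32, 22, -54] -> [-33, 21, -55] -> [-33, -55] -> 2
  [-25, -35, -20, 6, 0, 6, 23] -> [-31, -41, -26, 0, -6, 0, 17] -> [-32, -42, -27, -1, -7, -1, 16] -> [-32, -42, -27] -> 3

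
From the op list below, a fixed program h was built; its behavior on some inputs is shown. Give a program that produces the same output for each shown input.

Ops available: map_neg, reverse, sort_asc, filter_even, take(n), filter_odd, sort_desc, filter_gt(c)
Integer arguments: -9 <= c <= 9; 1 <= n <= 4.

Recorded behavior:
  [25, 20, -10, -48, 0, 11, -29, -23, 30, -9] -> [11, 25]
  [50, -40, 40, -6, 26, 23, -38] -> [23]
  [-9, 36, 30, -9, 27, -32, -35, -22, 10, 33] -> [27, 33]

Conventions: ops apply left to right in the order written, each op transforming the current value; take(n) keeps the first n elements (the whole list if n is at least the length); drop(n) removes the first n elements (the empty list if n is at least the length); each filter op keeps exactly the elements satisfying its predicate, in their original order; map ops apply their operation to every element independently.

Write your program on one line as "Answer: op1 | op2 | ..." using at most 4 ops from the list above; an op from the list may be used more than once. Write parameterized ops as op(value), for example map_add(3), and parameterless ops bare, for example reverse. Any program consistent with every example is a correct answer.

filter_odd | filter_gt(-8) | sort_asc

Check, running the answer program on each example:
  [25, 20, -10, -48, 0, 11, -29, -23, 30, -9] -> [25, 11, -29, -23, -9] -> [25, 11] -> [11, 25]
  [50, -40, 40, -6, 26, 23, -38] -> [23] -> [23] -> [23]
  [-9, 36, 30, -9, 27, -32, -35, -22, 10, 33] -> [-9, -9, 27, -35, 33] -> [27, 33] -> [27, 33]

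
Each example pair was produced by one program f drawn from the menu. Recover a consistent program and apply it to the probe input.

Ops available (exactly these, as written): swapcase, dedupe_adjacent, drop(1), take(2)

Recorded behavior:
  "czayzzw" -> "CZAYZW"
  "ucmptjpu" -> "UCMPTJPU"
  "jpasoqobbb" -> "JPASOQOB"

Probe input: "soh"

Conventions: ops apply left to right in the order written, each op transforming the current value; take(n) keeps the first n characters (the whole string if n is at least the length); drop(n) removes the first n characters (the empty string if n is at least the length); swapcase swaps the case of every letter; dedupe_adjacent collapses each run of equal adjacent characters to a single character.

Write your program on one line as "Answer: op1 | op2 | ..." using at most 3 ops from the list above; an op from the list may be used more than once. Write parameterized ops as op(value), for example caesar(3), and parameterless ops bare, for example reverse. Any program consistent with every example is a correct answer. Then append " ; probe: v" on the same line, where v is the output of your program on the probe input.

swapcase | dedupe_adjacent ; probe: "SOH"

Check, running the answer program on each example:
  "czayzzw" -> "CZAYZZW" -> "CZAYZW"
  "ucmptjpu" -> "UCMPTJPU" -> "UCMPTJPU"
  "jpasoqobbb" -> "JPASOQOBBB" -> "JPASOQOB"
  probe: "soh" -> "SOH" -> "SOH"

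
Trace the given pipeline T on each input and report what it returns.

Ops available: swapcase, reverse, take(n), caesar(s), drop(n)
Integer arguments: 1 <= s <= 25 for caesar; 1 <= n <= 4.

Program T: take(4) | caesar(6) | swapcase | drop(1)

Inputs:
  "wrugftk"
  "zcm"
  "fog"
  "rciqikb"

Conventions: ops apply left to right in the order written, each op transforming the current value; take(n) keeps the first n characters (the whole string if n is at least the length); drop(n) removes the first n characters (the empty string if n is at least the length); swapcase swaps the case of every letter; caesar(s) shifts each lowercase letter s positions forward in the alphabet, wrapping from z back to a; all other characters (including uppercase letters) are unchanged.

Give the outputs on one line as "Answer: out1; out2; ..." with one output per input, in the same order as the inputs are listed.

Execution, op by op:
  "wrugftk" -> "wrug" -> "cxam" -> "CXAM" -> "XAM"
  "zcm" -> "zcm" -> "fis" -> "FIS" -> "IS"
  "fog" -> "fog" -> "lum" -> "LUM" -> "UM"
  "rciqikb" -> "rciq" -> "xiow" -> "XIOW" -> "IOW"

"XAM"; "IS"; "UM"; "IOW"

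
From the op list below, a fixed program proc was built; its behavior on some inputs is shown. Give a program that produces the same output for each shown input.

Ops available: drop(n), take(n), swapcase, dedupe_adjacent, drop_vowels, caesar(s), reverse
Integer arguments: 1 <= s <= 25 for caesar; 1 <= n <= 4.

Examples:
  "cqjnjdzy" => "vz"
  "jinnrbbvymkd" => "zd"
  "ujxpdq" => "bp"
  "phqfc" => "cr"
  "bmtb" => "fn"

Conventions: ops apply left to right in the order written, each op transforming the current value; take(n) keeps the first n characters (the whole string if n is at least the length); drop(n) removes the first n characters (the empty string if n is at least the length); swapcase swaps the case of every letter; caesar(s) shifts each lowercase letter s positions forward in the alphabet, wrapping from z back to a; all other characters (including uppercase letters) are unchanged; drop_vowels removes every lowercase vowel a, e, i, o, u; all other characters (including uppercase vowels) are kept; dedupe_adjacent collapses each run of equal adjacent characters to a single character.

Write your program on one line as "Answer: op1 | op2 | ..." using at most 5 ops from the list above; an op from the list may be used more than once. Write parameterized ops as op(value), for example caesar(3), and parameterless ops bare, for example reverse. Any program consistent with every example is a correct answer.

drop_vowels | caesar(12) | drop(2) | take(2)

Check, running the answer program on each example:
  "cqjnjdzy" -> "cqjnjdzy" -> "ocvzvplk" -> "vzvplk" -> "vz"
  "jinnrbbvymkd" -> "jnnrbbvymkd" -> "vzzdnnhkywp" -> "zdnnhkywp" -> "zd"
  "ujxpdq" -> "jxpdq" -> "vjbpc" -> "bpc" -> "bp"
  "phqfc" -> "phqfc" -> "btcro" -> "cro" -> "cr"
  "bmtb" -> "bmtb" -> "nyfn" -> "fn" -> "fn"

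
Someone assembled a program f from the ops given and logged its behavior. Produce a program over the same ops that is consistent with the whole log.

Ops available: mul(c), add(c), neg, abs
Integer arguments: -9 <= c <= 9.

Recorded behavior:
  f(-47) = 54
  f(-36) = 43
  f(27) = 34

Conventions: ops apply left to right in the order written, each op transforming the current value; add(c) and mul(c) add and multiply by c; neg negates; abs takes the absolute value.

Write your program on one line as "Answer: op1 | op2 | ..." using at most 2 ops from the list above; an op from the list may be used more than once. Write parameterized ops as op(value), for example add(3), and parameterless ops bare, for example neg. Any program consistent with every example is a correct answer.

abs | add(7)

Check, running the answer program on each example:
  -47 -> 47 -> 54
  -36 -> 36 -> 43
  27 -> 27 -> 34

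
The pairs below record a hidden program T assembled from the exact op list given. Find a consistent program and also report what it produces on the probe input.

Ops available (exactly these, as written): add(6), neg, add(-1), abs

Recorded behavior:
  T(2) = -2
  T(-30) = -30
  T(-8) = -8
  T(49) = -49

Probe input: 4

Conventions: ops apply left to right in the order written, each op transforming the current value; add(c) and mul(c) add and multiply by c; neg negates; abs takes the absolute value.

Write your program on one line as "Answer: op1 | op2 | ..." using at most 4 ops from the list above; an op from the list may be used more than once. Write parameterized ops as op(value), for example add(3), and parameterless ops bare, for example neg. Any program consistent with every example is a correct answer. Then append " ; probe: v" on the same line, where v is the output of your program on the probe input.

neg | abs | neg ; probe: -4

Check, running the answer program on each example:
  2 -> -2 -> 2 -> -2
  -30 -> 30 -> 30 -> -30
  -8 -> 8 -> 8 -> -8
  49 -> -49 -> 49 -> -49
  probe: 4 -> -4 -> 4 -> -4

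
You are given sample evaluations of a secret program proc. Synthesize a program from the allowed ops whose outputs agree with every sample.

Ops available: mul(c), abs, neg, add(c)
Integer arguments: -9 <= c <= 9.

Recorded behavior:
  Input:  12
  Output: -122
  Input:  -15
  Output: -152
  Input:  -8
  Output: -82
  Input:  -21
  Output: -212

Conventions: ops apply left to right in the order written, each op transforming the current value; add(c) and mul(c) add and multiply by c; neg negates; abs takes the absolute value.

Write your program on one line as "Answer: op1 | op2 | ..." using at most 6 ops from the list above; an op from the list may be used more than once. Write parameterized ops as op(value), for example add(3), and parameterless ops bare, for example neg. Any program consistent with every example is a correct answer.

neg | abs | mul(-2) | mul(-5) | add(2) | neg

Check, running the answer program on each example:
  12 -> -12 -> 12 -> -24 -> 120 -> 122 -> -122
  -15 -> 15 -> 15 -> -30 -> 150 -> 152 -> -152
  -8 -> 8 -> 8 -> -16 -> 80 -> 82 -> -82
  -21 -> 21 -> 21 -> -42 -> 210 -> 212 -> -212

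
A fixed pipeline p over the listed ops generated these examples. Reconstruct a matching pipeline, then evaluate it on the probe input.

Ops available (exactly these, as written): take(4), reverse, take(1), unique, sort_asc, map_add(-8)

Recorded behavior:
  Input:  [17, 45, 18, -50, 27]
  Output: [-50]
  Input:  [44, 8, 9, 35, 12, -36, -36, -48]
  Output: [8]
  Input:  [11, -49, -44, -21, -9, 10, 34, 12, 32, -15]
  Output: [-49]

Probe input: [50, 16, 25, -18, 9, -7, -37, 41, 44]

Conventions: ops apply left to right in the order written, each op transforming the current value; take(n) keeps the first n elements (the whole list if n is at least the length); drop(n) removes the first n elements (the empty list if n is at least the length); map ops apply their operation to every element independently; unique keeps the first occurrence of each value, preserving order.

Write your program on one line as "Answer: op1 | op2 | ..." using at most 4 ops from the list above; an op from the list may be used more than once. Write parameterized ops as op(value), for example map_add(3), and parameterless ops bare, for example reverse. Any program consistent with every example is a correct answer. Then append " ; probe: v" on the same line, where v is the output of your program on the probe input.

take(4) | sort_asc | take(1) ; probe: [-18]

Check, running the answer program on each example:
  [17, 45, 18, -50, 27] -> [17, 45, 18, -50] -> [-50, 17, 18, 45] -> [-50]
  [44, 8, 9, 35, 12, -36, -36, -48] -> [44, 8, 9, 35] -> [8, 9, 35, 44] -> [8]
  [11, -49, -44, -21, -9, 10, 34, 12, 32, -15] -> [11, -49, -44, -21] -> [-49, -44, -21, 11] -> [-49]
  probe: [50, 16, 25, -18, 9, -7, -37, 41, 44] -> [50, 16, 25, -18] -> [-18, 16, 25, 50] -> [-18]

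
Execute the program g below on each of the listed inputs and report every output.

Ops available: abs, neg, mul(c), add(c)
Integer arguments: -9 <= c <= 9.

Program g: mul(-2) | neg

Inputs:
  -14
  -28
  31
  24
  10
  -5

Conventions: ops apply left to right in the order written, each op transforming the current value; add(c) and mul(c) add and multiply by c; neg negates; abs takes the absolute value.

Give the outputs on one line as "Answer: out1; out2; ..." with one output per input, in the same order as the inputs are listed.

-28; -56; 62; 48; 20; -10

Execution, op by op:
  -14 -> 28 -> -28
  -28 -> 56 -> -56
  31 -> -62 -> 62
  24 -> -48 -> 48
  10 -> -20 -> 20
  -5 -> 10 -> -10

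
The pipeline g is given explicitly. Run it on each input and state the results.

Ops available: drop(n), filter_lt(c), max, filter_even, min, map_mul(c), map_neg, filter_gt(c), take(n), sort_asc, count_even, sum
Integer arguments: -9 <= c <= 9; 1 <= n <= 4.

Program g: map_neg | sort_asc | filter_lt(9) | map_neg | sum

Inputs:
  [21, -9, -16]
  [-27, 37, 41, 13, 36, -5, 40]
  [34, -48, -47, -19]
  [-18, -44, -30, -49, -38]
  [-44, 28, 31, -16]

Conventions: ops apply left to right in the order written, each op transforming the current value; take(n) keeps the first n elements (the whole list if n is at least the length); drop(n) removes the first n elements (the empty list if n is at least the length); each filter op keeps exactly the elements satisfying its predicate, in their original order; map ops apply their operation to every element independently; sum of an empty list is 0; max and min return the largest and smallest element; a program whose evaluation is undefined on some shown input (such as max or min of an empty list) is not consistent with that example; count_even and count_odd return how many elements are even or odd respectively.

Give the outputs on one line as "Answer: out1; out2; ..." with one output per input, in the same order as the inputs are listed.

Execution, op by op:
  [21, -9, -16] -> [-21, 9, 16] -> [-21, 9, 16] -> [-21] -> [21] -> 21
  [-27, 37, 41, 13, 36, -5, 40] -> [27, -37, -41, -13, -36, 5, -40] -> [-41, -40, -37, -36, -13, 5, 27] -> [-41, -40, -37, -36, -13, 5] -> [41, 40, 37, 36, 13, -5] -> 162
  [34, -48, -47, -19] -> [-34, 48, 47, 19] -> [-34, 19, 47, 48] -> [-34] -> [34] -> 34
  [-18, -44, -30, -49, -38] -> [18, 44, 30, 49, 38] -> [18, 30, 38, 44, 49] -> [] -> [] -> 0
  [-44, 28, 31, -16] -> [44, -28, -31, 16] -> [-31, -28, 16, 44] -> [-31, -28] -> [31, 28] -> 59

21; 162; 34; 0; 59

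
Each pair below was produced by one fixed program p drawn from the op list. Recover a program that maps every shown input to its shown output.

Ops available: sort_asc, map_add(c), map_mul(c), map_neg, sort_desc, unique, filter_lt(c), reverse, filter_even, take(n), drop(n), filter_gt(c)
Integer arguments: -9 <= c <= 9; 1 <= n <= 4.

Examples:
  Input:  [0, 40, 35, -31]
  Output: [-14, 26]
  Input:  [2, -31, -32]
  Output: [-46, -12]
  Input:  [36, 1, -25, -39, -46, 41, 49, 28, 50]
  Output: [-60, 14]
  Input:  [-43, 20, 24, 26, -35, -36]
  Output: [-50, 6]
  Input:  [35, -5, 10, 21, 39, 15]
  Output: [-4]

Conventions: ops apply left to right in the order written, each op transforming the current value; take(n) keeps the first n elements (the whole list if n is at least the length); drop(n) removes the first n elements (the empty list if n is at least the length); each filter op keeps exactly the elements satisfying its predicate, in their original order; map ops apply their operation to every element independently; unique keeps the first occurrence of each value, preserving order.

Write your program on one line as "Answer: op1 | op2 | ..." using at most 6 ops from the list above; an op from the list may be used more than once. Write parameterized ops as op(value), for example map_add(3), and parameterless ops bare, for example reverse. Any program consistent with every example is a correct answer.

map_add(-8) | filter_even | reverse | sort_asc | take(2) | map_add(-6)

Check, running the answer program on each example:
  [0, 40, 35, -31] -> [-8, 32, 27, -39] -> [-8, 32] -> [32, -8] -> [-8, 32] -> [-8, 32] -> [-14, 26]
  [2, -31, -32] -> [-6, -39, -40] -> [-6, -40] -> [-40, -6] -> [-40, -6] -> [-40, -6] -> [-46, -12]
  [36, 1, -25, -39, -46, 41, 49, 28, 50] -> [28, -7, -33, -47, -54, 33, 41, 20, 42] -> [28, -54, 20, 42] -> [42, 20, -54, 28] -> [-54, 20, 28, 42] -> [-54, 20] -> [-60, 14]
  [-43, 20, 24, 26, -35, -36] -> [-51, 12, 16, 18, -43, -44] -> [12, 16, 18, -44] -> [-44, 18, 16, 12] -> [-44, 12, 16, 18] -> [-44, 12] -> [-50, 6]
  [35, -5, 10, 21, 39, 15] -> [27, -13, 2, 13, 31, 7] -> [2] -> [2] -> [2] -> [2] -> [-4]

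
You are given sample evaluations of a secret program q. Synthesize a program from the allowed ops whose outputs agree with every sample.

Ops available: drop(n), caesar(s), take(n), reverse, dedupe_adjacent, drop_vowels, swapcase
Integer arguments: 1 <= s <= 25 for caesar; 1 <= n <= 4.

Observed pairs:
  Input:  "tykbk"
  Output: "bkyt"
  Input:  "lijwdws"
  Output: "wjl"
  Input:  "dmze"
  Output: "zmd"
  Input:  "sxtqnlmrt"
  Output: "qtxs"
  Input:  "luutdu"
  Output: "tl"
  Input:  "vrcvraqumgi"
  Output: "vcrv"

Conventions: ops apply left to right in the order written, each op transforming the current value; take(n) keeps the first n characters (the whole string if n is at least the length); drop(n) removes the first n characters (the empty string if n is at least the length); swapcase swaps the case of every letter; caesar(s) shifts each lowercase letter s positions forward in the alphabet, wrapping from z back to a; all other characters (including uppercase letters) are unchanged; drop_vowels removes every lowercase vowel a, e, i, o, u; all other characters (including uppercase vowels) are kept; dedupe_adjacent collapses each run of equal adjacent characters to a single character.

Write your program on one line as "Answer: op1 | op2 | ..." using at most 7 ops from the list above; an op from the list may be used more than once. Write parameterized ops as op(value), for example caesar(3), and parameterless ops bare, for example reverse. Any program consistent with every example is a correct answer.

swapcase | take(4) | reverse | dedupe_adjacent | swapcase | drop_vowels

Check, running the answer program on each example:
  "tykbk" -> "TYKBK" -> "TYKB" -> "BKYT" -> "BKYT" -> "bkyt" -> "bkyt"
  "lijwdws" -> "LIJWDWS" -> "LIJW" -> "WJIL" -> "WJIL" -> "wjil" -> "wjl"
  "dmze" -> "DMZE" -> "DMZE" -> "EZMD" -> "EZMD" -> "ezmd" -> "zmd"
  "sxtqnlmrt" -> "SXTQNLMRT" -> "SXTQ" -> "QTXS" -> "QTXS" -> "qtxs" -> "qtxs"
  "luutdu" -> "LUUTDU" -> "LUUT" -> "TUUL" -> "TUL" -> "tul" -> "tl"
  "vrcvraqumgi" -> "VRCVRAQUMGI" -> "VRCV" -> "VCRV" -> "VCRV" -> "vcrv" -> "vcrv"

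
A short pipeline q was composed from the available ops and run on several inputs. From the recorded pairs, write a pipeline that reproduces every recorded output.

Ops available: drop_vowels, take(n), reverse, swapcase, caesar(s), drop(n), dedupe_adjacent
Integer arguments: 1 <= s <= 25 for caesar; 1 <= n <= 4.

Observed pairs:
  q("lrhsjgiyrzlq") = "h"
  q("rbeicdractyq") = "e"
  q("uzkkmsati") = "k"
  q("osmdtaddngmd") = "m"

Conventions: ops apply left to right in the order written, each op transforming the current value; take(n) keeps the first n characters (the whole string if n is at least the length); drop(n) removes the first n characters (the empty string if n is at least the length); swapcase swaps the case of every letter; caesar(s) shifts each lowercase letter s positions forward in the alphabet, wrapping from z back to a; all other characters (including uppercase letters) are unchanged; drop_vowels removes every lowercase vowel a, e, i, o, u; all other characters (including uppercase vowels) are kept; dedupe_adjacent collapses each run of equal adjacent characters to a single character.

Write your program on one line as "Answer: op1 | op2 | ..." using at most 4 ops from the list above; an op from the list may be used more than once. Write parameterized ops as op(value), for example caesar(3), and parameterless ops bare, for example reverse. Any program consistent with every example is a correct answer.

dedupe_adjacent | drop(2) | take(1)

Check, running the answer program on each example:
  "lrhsjgiyrzlq" -> "lrhsjgiyrzlq" -> "hsjgiyrzlq" -> "h"
  "rbeicdractyq" -> "rbeicdractyq" -> "eicdractyq" -> "e"
  "uzkkmsati" -> "uzkmsati" -> "kmsati" -> "k"
  "osmdtaddngmd" -> "osmdtadngmd" -> "mdtadngmd" -> "m"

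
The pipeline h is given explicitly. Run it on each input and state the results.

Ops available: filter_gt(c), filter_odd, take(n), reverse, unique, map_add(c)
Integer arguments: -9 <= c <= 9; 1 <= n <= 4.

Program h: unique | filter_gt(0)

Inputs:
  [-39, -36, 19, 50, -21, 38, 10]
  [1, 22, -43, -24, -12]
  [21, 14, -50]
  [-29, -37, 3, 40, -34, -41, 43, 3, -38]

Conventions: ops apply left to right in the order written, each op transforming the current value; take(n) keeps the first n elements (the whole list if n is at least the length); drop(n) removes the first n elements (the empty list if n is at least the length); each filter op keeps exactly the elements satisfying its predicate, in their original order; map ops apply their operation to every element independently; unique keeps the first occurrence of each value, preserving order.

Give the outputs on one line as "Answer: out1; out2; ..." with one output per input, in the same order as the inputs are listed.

[19, 50, 38, 10]; [1, 22]; [21, 14]; [3, 40, 43]

Execution, op by op:
  [-39, -36, 19, 50, -21, 38, 10] -> [-39, -36, 19, 50, -21, 38, 10] -> [19, 50, 38, 10]
  [1, 22, -43, -24, -12] -> [1, 22, -43, -24, -12] -> [1, 22]
  [21, 14, -50] -> [21, 14, -50] -> [21, 14]
  [-29, -37, 3, 40, -34, -41, 43, 3, -38] -> [-29, -37, 3, 40, -34, -41, 43, -38] -> [3, 40, 43]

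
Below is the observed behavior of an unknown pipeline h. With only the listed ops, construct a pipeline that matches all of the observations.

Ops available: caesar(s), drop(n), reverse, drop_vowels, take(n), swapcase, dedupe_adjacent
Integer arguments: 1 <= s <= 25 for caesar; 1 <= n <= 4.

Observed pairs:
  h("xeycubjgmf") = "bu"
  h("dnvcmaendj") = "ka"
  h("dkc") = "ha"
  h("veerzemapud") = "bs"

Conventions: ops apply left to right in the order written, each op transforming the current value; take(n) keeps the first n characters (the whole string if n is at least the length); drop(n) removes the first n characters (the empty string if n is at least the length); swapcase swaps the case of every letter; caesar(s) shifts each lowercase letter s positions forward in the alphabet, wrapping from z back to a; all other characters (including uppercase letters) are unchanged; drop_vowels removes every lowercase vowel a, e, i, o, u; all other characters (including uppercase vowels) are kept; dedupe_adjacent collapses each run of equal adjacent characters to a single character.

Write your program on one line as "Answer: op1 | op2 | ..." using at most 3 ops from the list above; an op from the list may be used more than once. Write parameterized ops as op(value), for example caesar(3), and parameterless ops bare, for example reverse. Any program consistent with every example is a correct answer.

take(2) | reverse | caesar(23)

Check, running the answer program on each example:
  "xeycubjgmf" -> "xe" -> "ex" -> "bu"
  "dnvcmaendj" -> "dn" -> "nd" -> "ka"
  "dkc" -> "dk" -> "kd" -> "ha"
  "veerzemapud" -> "ve" -> "ev" -> "bs"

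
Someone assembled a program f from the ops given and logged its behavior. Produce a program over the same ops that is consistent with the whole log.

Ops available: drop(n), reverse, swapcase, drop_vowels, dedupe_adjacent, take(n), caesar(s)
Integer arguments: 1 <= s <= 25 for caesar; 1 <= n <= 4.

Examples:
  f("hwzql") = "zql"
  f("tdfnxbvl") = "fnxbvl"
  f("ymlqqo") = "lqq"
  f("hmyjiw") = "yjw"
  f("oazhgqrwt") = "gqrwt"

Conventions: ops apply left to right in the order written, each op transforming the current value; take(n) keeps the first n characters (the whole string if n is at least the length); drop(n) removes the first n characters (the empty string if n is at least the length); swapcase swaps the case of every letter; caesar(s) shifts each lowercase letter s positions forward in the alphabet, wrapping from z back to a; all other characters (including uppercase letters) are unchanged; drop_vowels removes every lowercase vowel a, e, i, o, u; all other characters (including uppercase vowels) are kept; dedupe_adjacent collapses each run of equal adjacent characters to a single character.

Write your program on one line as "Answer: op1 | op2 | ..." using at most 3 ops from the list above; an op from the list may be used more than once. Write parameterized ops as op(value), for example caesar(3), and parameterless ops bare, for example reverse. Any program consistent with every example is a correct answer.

drop_vowels | drop(1) | drop(1)

Check, running the answer program on each example:
  "hwzql" -> "hwzql" -> "wzql" -> "zql"
  "tdfnxbvl" -> "tdfnxbvl" -> "dfnxbvl" -> "fnxbvl"
  "ymlqqo" -> "ymlqq" -> "mlqq" -> "lqq"
  "hmyjiw" -> "hmyjw" -> "myjw" -> "yjw"
  "oazhgqrwt" -> "zhgqrwt" -> "hgqrwt" -> "gqrwt"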